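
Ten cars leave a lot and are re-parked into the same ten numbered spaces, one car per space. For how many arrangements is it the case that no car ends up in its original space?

1334961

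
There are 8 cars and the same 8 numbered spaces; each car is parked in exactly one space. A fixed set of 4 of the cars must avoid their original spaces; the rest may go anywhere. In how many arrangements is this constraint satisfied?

Let A_j be the event that the j-th constrained one is fixed. By inclusion-exclusion over the 4 events:
Σ_{j=0}^{4} (-1)^j C(4,j)(8-j)!
= C(4,0)·8! - C(4,1)·7! + C(4,2)·6! - C(4,3)·5! + C(4,4)·4!
= 40320 - 20160 + 4320 - 480 + 24
= 24024

24024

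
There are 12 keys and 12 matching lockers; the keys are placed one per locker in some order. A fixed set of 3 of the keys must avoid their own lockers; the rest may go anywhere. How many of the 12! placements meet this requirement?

369774720

Let A_j be the event that the j-th constrained one is fixed. By inclusion-exclusion over the 3 events:
Σ_{j=0}^{3} (-1)^j C(3,j)(12-j)!
= C(3,0)·12! - C(3,1)·11! + C(3,2)·10! - C(3,3)·9!
= 479001600 - 119750400 + 10886400 - 362880
= 369774720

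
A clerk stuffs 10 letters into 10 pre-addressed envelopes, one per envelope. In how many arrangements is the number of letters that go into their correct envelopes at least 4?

68914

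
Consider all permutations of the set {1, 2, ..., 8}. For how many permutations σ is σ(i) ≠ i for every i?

By inclusion-exclusion, !8 = Σ (-1)^k · 8!/k! for k=0..8
= 8! - 8!/1! + 8!/2! - 8!/3! + 8!/4! - 8!/5! + 8!/6! - 8!/7! + 8!/8!
= 40320 - 40320 + 20160 - 6720 + 1680 - 336 + 56 - 8 + 1
= 14833

14833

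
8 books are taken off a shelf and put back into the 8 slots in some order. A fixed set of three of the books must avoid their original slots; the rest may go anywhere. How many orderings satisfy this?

27240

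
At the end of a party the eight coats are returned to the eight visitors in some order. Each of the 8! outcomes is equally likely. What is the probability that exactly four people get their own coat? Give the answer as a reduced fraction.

Favorable outcomes: C(8,4)·!4 = 70·9 = 630.
Total outcomes: 8! = 40320.
Probability = 630/40320 = 1/64.

1/64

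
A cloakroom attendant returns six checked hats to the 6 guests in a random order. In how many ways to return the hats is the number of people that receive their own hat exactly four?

Choose which 4 of the 6 are fixed: C(6,4) = 15.
The remaining 2 must be deranged: !2 = 1.
Total: 15 × 1 = 15.

15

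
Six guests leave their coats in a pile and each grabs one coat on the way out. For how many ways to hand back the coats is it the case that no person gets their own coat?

Use !n = (n-1)(!(n-1) + !(n-2)).
!6 = 5·(44 + 9) = 5·53 = 265

265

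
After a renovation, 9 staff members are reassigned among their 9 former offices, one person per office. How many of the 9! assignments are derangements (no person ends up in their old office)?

Recurrence: !9 = 9·!8 + (-1)^9.
!9 = 9·14833 - 1 = 133496

133496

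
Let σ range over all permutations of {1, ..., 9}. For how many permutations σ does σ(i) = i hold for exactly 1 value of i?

Choose which one of the 9 is fixed: C(9,1) = 9.
The remaining 8 must be deranged: !8 = 14833.
Total: 9 × 14833 = 133497.

133497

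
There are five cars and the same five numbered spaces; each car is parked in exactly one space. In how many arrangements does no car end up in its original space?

44

The subfactorial !5 = [5!/e] (nearest integer).
5! = 120, and 120/e ≈ 44.15, so !5 = 44.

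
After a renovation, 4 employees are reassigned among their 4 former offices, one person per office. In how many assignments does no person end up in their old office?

9

!4 = 4! · Σ_{k=0}^{4} (-1)^k/k!
= 4! - 4!/1! + 4!/2! - 4!/3! + 4!/4!
= 24 - 24 + 12 - 4 + 1
= 9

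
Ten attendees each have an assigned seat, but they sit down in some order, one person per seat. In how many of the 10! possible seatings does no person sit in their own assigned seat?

1334961

Use !n = (n-1)(!(n-1) + !(n-2)).
!10 = 9·(133496 + 14833) = 9·148329 = 1334961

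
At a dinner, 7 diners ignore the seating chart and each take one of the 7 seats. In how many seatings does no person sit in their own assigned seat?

1854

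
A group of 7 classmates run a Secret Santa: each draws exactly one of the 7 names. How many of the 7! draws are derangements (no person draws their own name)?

1854

The number of derangements of 7 is !7 = Σ_{k=0}^{7} (-1)^k·7!/k!
= 7! - 7!/1! + 7!/2! - 7!/3! + 7!/4! - 7!/5! + 7!/6! - 7!/7!
= 5040 - 5040 + 2520 - 840 + 210 - 42 + 7 - 1
= 1854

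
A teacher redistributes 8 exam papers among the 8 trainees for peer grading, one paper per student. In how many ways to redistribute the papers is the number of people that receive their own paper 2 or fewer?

# with exactly i fixed is C(8,i)·!(8-i); sum over i=0..2:
  i=0: C(8,0)·!8 = 1·14833 = 14833
  i=1: C(8,1)·!7 = 8·1854 = 14832
  i=2: C(8,2)·!6 = 28·265 = 7420
Total = 37085.

37085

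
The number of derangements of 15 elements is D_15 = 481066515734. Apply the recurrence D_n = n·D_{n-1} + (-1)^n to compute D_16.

7697064251745

D_16 = 16·481066515734 + 1 = 7697064251745.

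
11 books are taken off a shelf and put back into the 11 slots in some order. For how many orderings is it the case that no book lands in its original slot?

14684570

The number of derangements of 11 is !11 = Σ_{k=0}^{11} (-1)^k·11!/k!
= 11! - 11!/1! + 11!/2! - 11!/3! + 11!/4! - 11!/5! + 11!/6! - 11!/7! + 11!/8! - 11!/9! + 11!/10! - 11!/11!
= 39916800 - 39916800 + 19958400 - 6652800 + 1663200 - 332640 + 55440 - 7920 + 990 - 110 + 11 - 1
= 14684570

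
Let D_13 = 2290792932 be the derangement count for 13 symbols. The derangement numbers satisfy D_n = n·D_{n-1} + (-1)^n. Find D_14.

D_14 = 14·2290792932 + 1 = 32071101049.

32071101049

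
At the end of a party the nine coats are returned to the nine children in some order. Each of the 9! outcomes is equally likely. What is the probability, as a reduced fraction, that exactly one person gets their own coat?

Favorable outcomes: C(9,1)·!8 = 9·14833 = 133497.
Total outcomes: 9! = 362880.
Probability = 133497/362880 = 2119/5760.

2119/5760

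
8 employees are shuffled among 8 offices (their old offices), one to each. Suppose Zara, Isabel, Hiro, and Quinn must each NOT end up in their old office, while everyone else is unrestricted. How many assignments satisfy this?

24024

Let A_j be the event that the j-th constrained one is fixed. By inclusion-exclusion over the 4 events:
Σ_{j=0}^{4} (-1)^j C(4,j)(8-j)!
= C(4,0)·8! - C(4,1)·7! + C(4,2)·6! - C(4,3)·5! + C(4,4)·4!
= 40320 - 20160 + 4320 - 480 + 24
= 24024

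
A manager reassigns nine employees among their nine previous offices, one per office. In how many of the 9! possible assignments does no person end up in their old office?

!9 is the nearest integer to 9!/e.
9! = 362880, and 362880/e ≈ 133496.09, so !9 = 133496.

133496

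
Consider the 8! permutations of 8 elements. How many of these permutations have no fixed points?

14833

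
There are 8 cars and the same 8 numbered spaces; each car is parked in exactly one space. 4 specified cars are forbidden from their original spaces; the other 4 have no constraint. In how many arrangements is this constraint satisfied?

24024

Inclusion-exclusion on the 4 forbidden self-matches:
Σ_{j=0}^{4} (-1)^j C(4,j)(8-j)!
= C(4,0)·8! - C(4,1)·7! + C(4,2)·6! - C(4,3)·5! + C(4,4)·4!
= 40320 - 20160 + 4320 - 480 + 24
= 24024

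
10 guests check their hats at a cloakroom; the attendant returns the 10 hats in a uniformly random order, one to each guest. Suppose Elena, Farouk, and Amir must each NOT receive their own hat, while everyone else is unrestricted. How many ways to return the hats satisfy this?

2656080

Inclusion-exclusion on the 3 forbidden self-matches:
Σ_{j=0}^{3} (-1)^j C(3,j)(10-j)!
= C(3,0)·10! - C(3,1)·9! + C(3,2)·8! - C(3,3)·7!
= 3628800 - 1088640 + 120960 - 5040
= 2656080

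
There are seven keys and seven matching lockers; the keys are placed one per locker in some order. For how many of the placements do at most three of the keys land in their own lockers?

4948

# with exactly i fixed is C(7,i)·!(7-i); sum over i=0..3:
  i=0: C(7,0)·!7 = 1·1854 = 1854
  i=1: C(7,1)·!6 = 7·265 = 1855
  i=2: C(7,2)·!5 = 21·44 = 924
  i=3: C(7,3)·!4 = 35·9 = 315
Total = 4948.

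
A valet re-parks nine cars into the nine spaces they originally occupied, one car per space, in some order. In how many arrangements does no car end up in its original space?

133496

!9 is the nearest integer to 9!/e.
9! = 362880, and 362880/e ≈ 133496.09, so !9 = 133496.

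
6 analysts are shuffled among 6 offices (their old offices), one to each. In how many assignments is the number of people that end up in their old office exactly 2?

Pick the 2 fixed positions: C(6,2) = 15 ways.
The remaining 4 must be deranged: !4 = 9.
Total: 15 × 9 = 135.

135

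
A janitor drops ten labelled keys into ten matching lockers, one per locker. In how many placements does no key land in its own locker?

Recurrence: !10 = 9·(!9 + !8).
!10 = 9·(133496 + 14833) = 9·148329 = 1334961

1334961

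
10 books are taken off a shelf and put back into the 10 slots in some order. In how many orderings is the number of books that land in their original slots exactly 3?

222480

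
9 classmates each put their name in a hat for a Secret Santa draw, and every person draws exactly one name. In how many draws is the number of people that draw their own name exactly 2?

66744

Choose which 2 of the 9 are fixed: C(9,2) = 36.
The other 7 form a derangement: !7 = 1854.
Total: 36 × 1854 = 66744.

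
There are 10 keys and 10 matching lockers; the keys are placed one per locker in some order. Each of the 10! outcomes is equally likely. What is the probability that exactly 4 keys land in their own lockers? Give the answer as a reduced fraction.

Favorable outcomes: C(10,4)·!6 = 210·265 = 55650.
Total outcomes: 10! = 3628800.
Probability = 55650/3628800 = 53/3456.

53/3456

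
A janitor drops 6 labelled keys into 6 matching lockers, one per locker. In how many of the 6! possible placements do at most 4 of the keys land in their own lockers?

719

# with exactly i fixed is C(6,i)·!(6-i); sum over i=0..4:
  i=0: C(6,0)·!6 = 1·265 = 265
  i=1: C(6,1)·!5 = 6·44 = 264
  i=2: C(6,2)·!4 = 15·9 = 135
  i=3: C(6,3)·!3 = 20·2 = 40
  i=4: C(6,4)·!2 = 15·1 = 15
Total = 719.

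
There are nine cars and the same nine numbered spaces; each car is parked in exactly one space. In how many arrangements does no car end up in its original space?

133496

Recurrence: !9 = 9·!8 + (-1)^9.
!9 = 9·14833 - 1 = 133496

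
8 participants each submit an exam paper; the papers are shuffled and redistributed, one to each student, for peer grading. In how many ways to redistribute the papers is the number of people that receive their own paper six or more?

Sum C(8,i)·!(8-i) for i = 6..8:
  i=6: C(8,6)·!2 = 28·1 = 28
  i=7: C(8,7)·!1 = 8·0 = 0
  i=8: C(8,8)·!0 = 1·1 = 1
Total = 29.

29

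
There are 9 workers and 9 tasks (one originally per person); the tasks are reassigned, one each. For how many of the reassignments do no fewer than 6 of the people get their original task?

205

# with exactly i fixed is C(9,i)·!(9-i); sum over i=6..9:
  i=6: C(9,6)·!3 = 84·2 = 168
  i=7: C(9,7)·!2 = 36·1 = 36
  i=8: C(9,8)·!1 = 9·0 = 0
  i=9: C(9,9)·!0 = 1·1 = 1
Total = 205.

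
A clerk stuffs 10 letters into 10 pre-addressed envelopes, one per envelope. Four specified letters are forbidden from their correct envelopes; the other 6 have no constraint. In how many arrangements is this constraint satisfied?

Inclusion-exclusion on the 4 forbidden self-matches:
Σ_{j=0}^{4} (-1)^j C(4,j)(10-j)!
= C(4,0)·10! - C(4,1)·9! + C(4,2)·8! - C(4,3)·7! + C(4,4)·6!
= 3628800 - 1451520 + 241920 - 20160 + 720
= 2399760

2399760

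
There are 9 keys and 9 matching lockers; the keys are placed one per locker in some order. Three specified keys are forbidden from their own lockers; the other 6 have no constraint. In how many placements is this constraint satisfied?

256320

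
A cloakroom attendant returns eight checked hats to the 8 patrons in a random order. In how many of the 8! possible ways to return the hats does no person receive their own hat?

14833

!8 is the nearest integer to 8!/e.
8! = 40320, and 40320/e ≈ 14832.90, so !8 = 14833.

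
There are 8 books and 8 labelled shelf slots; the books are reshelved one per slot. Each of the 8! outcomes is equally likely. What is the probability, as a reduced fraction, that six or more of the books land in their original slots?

Favorable outcomes: Σ_{i≥6} C(8,i)·!(8-i) = 28·1 + 8·0 + 1·1 = 29.
Total outcomes: 8! = 40320.
Probability = 29/40320 = 29/40320.

29/40320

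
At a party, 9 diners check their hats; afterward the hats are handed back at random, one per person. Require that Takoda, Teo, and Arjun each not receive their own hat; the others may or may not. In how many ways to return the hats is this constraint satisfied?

Let A_j be the event that the j-th constrained one is fixed. By inclusion-exclusion over the 3 events:
Σ_{j=0}^{3} (-1)^j C(3,j)(9-j)!
= C(3,0)·9! - C(3,1)·8! + C(3,2)·7! - C(3,3)·6!
= 362880 - 120960 + 15120 - 720
= 256320

256320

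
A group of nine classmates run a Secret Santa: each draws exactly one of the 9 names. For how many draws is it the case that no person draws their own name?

133496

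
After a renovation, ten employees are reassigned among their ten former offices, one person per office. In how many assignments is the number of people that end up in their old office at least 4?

68914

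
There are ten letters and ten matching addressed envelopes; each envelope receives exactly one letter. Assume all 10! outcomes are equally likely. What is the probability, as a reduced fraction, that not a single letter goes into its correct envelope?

16481/44800

Favorable outcomes: !10 = 1334961.
Total outcomes: 10! = 3628800.
Probability = 1334961/3628800 = 16481/44800.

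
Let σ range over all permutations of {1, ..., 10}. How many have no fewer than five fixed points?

13264

# with exactly i fixed is C(10,i)·!(10-i); sum over i=5..10:
  i=5: C(10,5)·!5 = 252·44 = 11088
  i=6: C(10,6)·!4 = 210·9 = 1890
  i=7: C(10,7)·!3 = 120·2 = 240
  i=8: C(10,8)·!2 = 45·1 = 45
  i=9: C(10,9)·!1 = 10·0 = 0
  i=10: C(10,10)·!0 = 1·1 = 1
Total = 13264.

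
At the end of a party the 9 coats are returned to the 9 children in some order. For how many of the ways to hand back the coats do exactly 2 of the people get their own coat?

66744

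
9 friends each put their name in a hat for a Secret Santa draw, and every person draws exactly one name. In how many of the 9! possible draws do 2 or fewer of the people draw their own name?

Sum C(9,i)·!(9-i) for i = 0..2:
  i=0: C(9,0)·!9 = 1·133496 = 133496
  i=1: C(9,1)·!8 = 9·14833 = 133497
  i=2: C(9,2)·!7 = 36·1854 = 66744
Total = 333737.

333737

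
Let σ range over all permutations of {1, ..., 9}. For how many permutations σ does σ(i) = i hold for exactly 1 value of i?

Pick the single fixed position: C(9,1) = 9 ways.
The remaining 8 must be deranged: !8 = 14833.
Total: 9 × 14833 = 133497.

133497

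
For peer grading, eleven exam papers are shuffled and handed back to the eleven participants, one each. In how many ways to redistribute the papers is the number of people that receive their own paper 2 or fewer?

36711421

Sum C(11,i)·!(11-i) for i = 0..2:
  i=0: C(11,0)·!11 = 1·14684570 = 14684570
  i=1: C(11,1)·!10 = 11·1334961 = 14684571
  i=2: C(11,2)·!9 = 55·133496 = 7342280
Total = 36711421.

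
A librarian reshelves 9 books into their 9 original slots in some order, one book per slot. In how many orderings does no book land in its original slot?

133496

The subfactorial !9 = [9!/e] (nearest integer).
9! = 362880, and 362880/e ≈ 133496.09, so !9 = 133496.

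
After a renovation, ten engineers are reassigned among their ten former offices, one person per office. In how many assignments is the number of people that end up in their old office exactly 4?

Choose which 4 of the 10 are fixed: C(10,4) = 210.
The remaining 6 must be deranged: !6 = 265.
Total: 210 × 265 = 55650.

55650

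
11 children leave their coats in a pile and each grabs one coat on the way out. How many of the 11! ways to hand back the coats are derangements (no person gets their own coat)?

14684570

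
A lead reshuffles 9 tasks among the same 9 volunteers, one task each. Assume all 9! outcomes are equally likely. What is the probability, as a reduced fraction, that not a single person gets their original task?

Favorable outcomes: !9 = 133496.
Total outcomes: 9! = 362880.
Probability = 133496/362880 = 16687/45360.

16687/45360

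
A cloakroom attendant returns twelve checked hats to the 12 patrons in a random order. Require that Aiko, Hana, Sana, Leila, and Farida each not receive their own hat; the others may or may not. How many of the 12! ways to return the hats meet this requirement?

312273360

Inclusion-exclusion on the 5 forbidden self-matches:
Σ_{j=0}^{5} (-1)^j C(5,j)(12-j)!
= C(5,0)·12! - C(5,1)·11! + C(5,2)·10! - C(5,3)·9! + C(5,4)·8! - C(5,5)·7!
= 479001600 - 199584000 + 36288000 - 3628800 + 201600 - 5040
= 312273360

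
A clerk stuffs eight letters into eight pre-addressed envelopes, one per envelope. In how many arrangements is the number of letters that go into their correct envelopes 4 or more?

# with exactly i fixed is C(8,i)·!(8-i); sum over i=4..8:
  i=4: C(8,4)·!4 = 70·9 = 630
  i=5: C(8,5)·!3 = 56·2 = 112
  i=6: C(8,6)·!2 = 28·1 = 28
  i=7: C(8,7)·!1 = 8·0 = 0
  i=8: C(8,8)·!0 = 1·1 = 1
Total = 771.

771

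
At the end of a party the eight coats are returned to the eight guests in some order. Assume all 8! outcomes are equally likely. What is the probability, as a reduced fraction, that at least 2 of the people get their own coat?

Favorable outcomes: Σ_{i≥2} C(8,i)·!(8-i) = 28·265 + 56·44 + 70·9 + 56·2 + 28·1 + 8·0 + 1·1 = 10655.
Total outcomes: 8! = 40320.
Probability = 10655/40320 = 2131/8064.

2131/8064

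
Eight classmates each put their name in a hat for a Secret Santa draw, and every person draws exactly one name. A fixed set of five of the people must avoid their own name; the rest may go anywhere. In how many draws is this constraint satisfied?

Inclusion-exclusion on the 5 forbidden self-matches:
Σ_{j=0}^{5} (-1)^j C(5,j)(8-j)!
= C(5,0)·8! - C(5,1)·7! + C(5,2)·6! - C(5,3)·5! + C(5,4)·4! - C(5,5)·3!
= 40320 - 25200 + 7200 - 1200 + 120 - 6
= 21234

21234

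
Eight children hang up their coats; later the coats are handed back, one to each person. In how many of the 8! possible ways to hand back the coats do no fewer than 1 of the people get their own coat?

Sum C(8,i)·!(8-i) for i = 1..8:
  i=1: C(8,1)·!7 = 8·1854 = 14832
  i=2: C(8,2)·!6 = 28·265 = 7420
  i=3: C(8,3)·!5 = 56·44 = 2464
  i=4: C(8,4)·!4 = 70·9 = 630
  i=5: C(8,5)·!3 = 56·2 = 112
  i=6: C(8,6)·!2 = 28·1 = 28
  i=7: C(8,7)·!1 = 8·0 = 0
  i=8: C(8,8)·!0 = 1·1 = 1
Total = 25487.

25487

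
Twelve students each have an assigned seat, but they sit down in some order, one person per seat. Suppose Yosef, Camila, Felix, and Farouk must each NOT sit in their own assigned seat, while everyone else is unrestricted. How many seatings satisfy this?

Let A_j be the event that the j-th constrained one is fixed. By inclusion-exclusion over the 4 events:
Σ_{j=0}^{4} (-1)^j C(4,j)(12-j)!
= C(4,0)·12! - C(4,1)·11! + C(4,2)·10! - C(4,3)·9! + C(4,4)·8!
= 479001600 - 159667200 + 21772800 - 1451520 + 40320
= 339696000

339696000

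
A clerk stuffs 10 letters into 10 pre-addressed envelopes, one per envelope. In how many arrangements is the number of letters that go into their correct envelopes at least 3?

291394

# with exactly i fixed is C(10,i)·!(10-i); sum over i=3..10:
  i=3: C(10,3)·!7 = 120·1854 = 222480
  i=4: C(10,4)·!6 = 210·265 = 55650
  i=5: C(10,5)·!5 = 252·44 = 11088
  i=6: C(10,6)·!4 = 210·9 = 1890
  i=7: C(10,7)·!3 = 120·2 = 240
  i=8: C(10,8)·!2 = 45·1 = 45
  i=9: C(10,9)·!1 = 10·0 = 0
  i=10: C(10,10)·!0 = 1·1 = 1
Total = 291394.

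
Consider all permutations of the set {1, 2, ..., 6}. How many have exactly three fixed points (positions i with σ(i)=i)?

Pick the 3 fixed positions: C(6,3) = 20 ways.
The remaining 3 must be deranged: !3 = 2.
Total: 20 × 2 = 40.

40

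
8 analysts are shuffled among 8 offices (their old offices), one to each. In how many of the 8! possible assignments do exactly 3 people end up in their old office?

Choose which 3 of the 8 are fixed: C(8,3) = 56.
The other 5 form a derangement: !5 = 44.
Total: 56 × 44 = 2464.

2464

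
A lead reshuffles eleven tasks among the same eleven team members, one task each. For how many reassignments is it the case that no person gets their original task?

Recurrence: !11 = 10·(!10 + !9).
!11 = 10·(1334961 + 133496) = 10·1468457 = 14684570

14684570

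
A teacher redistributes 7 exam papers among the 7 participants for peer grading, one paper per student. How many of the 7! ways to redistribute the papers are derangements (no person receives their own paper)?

1854

!7 is the nearest integer to 7!/e.
7! = 5040, and 5040/e ≈ 1854.11, so !7 = 1854.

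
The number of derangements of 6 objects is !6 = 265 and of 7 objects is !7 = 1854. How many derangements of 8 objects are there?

14833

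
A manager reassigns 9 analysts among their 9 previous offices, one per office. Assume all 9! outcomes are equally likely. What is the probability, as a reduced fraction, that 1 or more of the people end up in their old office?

28673/45360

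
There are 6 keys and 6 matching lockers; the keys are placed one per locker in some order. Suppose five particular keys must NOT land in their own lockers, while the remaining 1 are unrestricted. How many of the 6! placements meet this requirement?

309

Inclusion-exclusion on the 5 forbidden self-matches:
Σ_{j=0}^{5} (-1)^j C(5,j)(6-j)!
= C(5,0)·6! - C(5,1)·5! + C(5,2)·4! - C(5,3)·3! + C(5,4)·2! - C(5,5)·1!
= 720 - 600 + 240 - 60 + 10 - 1
= 309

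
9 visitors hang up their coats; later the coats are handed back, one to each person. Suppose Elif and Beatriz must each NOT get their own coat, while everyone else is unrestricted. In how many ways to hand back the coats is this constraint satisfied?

Let A_j be the event that the j-th constrained one is fixed. By inclusion-exclusion over the 2 events:
Σ_{j=0}^{2} (-1)^j C(2,j)(9-j)!
= C(2,0)·9! - C(2,1)·8! + C(2,2)·7!
= 362880 - 80640 + 5040
= 287280

287280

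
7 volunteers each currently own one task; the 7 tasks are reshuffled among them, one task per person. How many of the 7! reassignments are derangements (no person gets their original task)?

1854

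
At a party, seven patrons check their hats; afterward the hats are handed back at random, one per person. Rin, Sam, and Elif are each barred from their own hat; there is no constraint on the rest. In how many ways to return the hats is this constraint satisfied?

3216

Let A_j be the event that the j-th constrained one is fixed. By inclusion-exclusion over the 3 events:
Σ_{j=0}^{3} (-1)^j C(3,j)(7-j)!
= C(3,0)·7! - C(3,1)·6! + C(3,2)·5! - C(3,3)·4!
= 5040 - 2160 + 360 - 24
= 3216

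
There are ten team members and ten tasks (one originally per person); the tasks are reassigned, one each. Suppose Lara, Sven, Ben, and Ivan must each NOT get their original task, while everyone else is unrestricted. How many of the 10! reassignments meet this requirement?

Let A_j be the event that the j-th constrained one is fixed. By inclusion-exclusion over the 4 events:
Σ_{j=0}^{4} (-1)^j C(4,j)(10-j)!
= C(4,0)·10! - C(4,1)·9! + C(4,2)·8! - C(4,3)·7! + C(4,4)·6!
= 3628800 - 1451520 + 241920 - 20160 + 720
= 2399760

2399760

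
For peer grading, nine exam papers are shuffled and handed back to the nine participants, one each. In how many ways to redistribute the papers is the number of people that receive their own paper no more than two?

333737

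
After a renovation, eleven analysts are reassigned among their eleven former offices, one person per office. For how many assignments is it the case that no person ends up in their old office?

14684570

Recurrence: !11 = 10·(!10 + !9).
!11 = 10·(1334961 + 133496) = 10·1468457 = 14684570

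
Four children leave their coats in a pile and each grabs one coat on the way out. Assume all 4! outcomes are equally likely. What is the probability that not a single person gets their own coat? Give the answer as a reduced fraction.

3/8

Favorable outcomes: !4 = 9.
Total outcomes: 4! = 24.
Probability = 9/24 = 3/8.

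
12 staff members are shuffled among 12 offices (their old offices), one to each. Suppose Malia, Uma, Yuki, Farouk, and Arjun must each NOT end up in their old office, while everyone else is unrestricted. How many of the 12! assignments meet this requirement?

312273360

Inclusion-exclusion on the 5 forbidden self-matches:
Σ_{j=0}^{5} (-1)^j C(5,j)(12-j)!
= C(5,0)·12! - C(5,1)·11! + C(5,2)·10! - C(5,3)·9! + C(5,4)·8! - C(5,5)·7!
= 479001600 - 199584000 + 36288000 - 3628800 + 201600 - 5040
= 312273360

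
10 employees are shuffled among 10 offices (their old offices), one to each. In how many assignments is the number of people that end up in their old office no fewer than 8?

46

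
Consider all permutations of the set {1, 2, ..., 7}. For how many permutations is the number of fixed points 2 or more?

1331

# with exactly i fixed is C(7,i)·!(7-i); sum over i=2..7:
  i=2: C(7,2)·!5 = 21·44 = 924
  i=3: C(7,3)·!4 = 35·9 = 315
  i=4: C(7,4)·!3 = 35·2 = 70
  i=5: C(7,5)·!2 = 21·1 = 21
  i=6: C(7,6)·!1 = 7·0 = 0
  i=7: C(7,7)·!0 = 1·1 = 1
Total = 1331.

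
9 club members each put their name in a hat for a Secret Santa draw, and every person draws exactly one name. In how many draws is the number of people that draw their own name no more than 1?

266993

Sum C(9,i)·!(9-i) for i = 0..1:
  i=0: C(9,0)·!9 = 1·133496 = 133496
  i=1: C(9,1)·!8 = 9·14833 = 133497
Total = 266993.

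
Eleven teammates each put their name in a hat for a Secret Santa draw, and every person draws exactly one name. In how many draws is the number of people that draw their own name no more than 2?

# with exactly i fixed is C(11,i)·!(11-i); sum over i=0..2:
  i=0: C(11,0)·!11 = 1·14684570 = 14684570
  i=1: C(11,1)·!10 = 11·1334961 = 14684571
  i=2: C(11,2)·!9 = 55·133496 = 7342280
Total = 36711421.

36711421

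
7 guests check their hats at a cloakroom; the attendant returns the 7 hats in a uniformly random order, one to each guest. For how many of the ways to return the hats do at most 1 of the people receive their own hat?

3709

Sum C(7,i)·!(7-i) for i = 0..1:
  i=0: C(7,0)·!7 = 1·1854 = 1854
  i=1: C(7,1)·!6 = 7·265 = 1855
Total = 3709.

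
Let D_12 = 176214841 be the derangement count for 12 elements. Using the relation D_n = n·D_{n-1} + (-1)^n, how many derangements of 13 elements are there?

2290792932

D_13 = 13·176214841 - 1 = 2290792932.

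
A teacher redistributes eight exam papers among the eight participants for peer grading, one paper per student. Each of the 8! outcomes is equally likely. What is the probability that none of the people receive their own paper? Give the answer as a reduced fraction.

Favorable outcomes: !8 = 14833.
Total outcomes: 8! = 40320.
Probability = 14833/40320 = 2119/5760.

2119/5760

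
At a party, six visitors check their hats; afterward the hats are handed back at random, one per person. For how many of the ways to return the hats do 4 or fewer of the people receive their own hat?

719

Sum C(6,i)·!(6-i) for i = 0..4:
  i=0: C(6,0)·!6 = 1·265 = 265
  i=1: C(6,1)·!5 = 6·44 = 264
  i=2: C(6,2)·!4 = 15·9 = 135
  i=3: C(6,3)·!3 = 20·2 = 40
  i=4: C(6,4)·!2 = 15·1 = 15
Total = 719.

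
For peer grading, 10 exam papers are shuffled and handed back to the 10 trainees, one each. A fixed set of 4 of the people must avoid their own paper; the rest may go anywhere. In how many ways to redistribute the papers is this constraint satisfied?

Let A_j be the event that the j-th constrained one is fixed. By inclusion-exclusion over the 4 events:
Σ_{j=0}^{4} (-1)^j C(4,j)(10-j)!
= C(4,0)·10! - C(4,1)·9! + C(4,2)·8! - C(4,3)·7! + C(4,4)·6!
= 3628800 - 1451520 + 241920 - 20160 + 720
= 2399760

2399760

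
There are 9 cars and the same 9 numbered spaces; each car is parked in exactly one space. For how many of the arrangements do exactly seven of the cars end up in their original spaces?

36

Pick the 7 fixed positions: C(9,7) = 36 ways.
The other 2 form a derangement: !2 = 1.
Total: 36 × 1 = 36.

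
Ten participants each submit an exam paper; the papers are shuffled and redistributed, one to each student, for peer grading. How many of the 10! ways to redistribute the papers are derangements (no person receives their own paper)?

1334961

!10 is the nearest integer to 10!/e.
10! = 3628800, and 3628800/e ≈ 1334960.92, so !10 = 1334961.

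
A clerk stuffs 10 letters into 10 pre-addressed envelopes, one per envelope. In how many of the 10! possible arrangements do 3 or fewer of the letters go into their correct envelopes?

3559886

Sum C(10,i)·!(10-i) for i = 0..3:
  i=0: C(10,0)·!10 = 1·1334961 = 1334961
  i=1: C(10,1)·!9 = 10·133496 = 1334960
  i=2: C(10,2)·!8 = 45·14833 = 667485
  i=3: C(10,3)·!7 = 120·1854 = 222480
Total = 3559886.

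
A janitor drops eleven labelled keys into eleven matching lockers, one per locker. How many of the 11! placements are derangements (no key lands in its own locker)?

14684570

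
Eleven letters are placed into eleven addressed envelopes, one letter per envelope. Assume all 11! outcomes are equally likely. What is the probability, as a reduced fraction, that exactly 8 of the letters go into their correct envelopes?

Favorable outcomes: C(11,8)·!3 = 165·2 = 330.
Total outcomes: 11! = 39916800.
Probability = 330/39916800 = 1/120960.

1/120960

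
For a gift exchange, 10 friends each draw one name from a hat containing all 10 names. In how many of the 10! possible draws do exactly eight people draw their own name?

45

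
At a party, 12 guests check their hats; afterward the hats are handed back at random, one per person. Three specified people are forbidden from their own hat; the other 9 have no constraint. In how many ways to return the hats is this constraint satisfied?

369774720

Inclusion-exclusion on the 3 forbidden self-matches:
Σ_{j=0}^{3} (-1)^j C(3,j)(12-j)!
= C(3,0)·12! - C(3,1)·11! + C(3,2)·10! - C(3,3)·9!
= 479001600 - 119750400 + 10886400 - 362880
= 369774720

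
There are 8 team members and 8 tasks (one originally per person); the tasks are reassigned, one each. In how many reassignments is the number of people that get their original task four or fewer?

# with exactly i fixed is C(8,i)·!(8-i); sum over i=0..4:
  i=0: C(8,0)·!8 = 1·14833 = 14833
  i=1: C(8,1)·!7 = 8·1854 = 14832
  i=2: C(8,2)·!6 = 28·265 = 7420
  i=3: C(8,3)·!5 = 56·44 = 2464
  i=4: C(8,4)·!4 = 70·9 = 630
Total = 40179.

40179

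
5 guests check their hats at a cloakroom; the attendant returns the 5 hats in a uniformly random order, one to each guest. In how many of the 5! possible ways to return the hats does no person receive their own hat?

44

Recurrence: !5 = 4·(!4 + !3).
!5 = 4·(9 + 2) = 4·11 = 44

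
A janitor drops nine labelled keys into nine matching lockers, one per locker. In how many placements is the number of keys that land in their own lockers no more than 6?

362843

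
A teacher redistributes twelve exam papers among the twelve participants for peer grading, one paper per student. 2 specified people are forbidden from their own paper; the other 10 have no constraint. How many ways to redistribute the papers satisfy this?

402796800

Inclusion-exclusion on the 2 forbidden self-matches:
Σ_{j=0}^{2} (-1)^j C(2,j)(12-j)!
= C(2,0)·12! - C(2,1)·11! + C(2,2)·10!
= 479001600 - 79833600 + 3628800
= 402796800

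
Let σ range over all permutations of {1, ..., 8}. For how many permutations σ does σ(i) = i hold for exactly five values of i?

112

Pick the 5 fixed positions: C(8,5) = 56 ways.
The remaining 3 must be deranged: !3 = 2.
Total: 56 × 2 = 112.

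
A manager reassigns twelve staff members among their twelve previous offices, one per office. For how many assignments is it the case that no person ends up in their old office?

176214841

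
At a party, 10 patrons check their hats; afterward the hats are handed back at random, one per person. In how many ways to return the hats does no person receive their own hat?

By inclusion-exclusion, !10 = Σ (-1)^k · 10!/k! for k=0..10
= 10! - 10!/1! + 10!/2! - 10!/3! + 10!/4! - 10!/5! + 10!/6! - 10!/7! + 10!/8! - 10!/9! + 10!/10!
= 3628800 - 3628800 + 1814400 - 604800 + 151200 - 30240 + 5040 - 720 + 90 - 10 + 1
= 1334961

1334961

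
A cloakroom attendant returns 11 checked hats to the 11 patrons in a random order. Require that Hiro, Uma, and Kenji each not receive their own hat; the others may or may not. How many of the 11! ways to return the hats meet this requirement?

30078720

Inclusion-exclusion on the 3 forbidden self-matches:
Σ_{j=0}^{3} (-1)^j C(3,j)(11-j)!
= C(3,0)·11! - C(3,1)·10! + C(3,2)·9! - C(3,3)·8!
= 39916800 - 10886400 + 1088640 - 40320
= 30078720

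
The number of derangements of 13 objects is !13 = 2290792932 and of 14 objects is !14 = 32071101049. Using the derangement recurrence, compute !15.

481066515734

!15 = (15-1)·(!14 + !13) = 14·(32071101049 + 2290792932) = 14·34361893981 = 481066515734.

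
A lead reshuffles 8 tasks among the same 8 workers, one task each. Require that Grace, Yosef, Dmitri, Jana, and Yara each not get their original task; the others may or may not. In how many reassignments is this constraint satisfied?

Inclusion-exclusion on the 5 forbidden self-matches:
Σ_{j=0}^{5} (-1)^j C(5,j)(8-j)!
= C(5,0)·8! - C(5,1)·7! + C(5,2)·6! - C(5,3)·5! + C(5,4)·4! - C(5,5)·3!
= 40320 - 25200 + 7200 - 1200 + 120 - 6
= 21234

21234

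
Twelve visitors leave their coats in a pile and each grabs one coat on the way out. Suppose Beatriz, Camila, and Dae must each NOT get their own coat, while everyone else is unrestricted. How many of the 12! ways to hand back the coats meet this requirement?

Inclusion-exclusion on the 3 forbidden self-matches:
Σ_{j=0}^{3} (-1)^j C(3,j)(12-j)!
= C(3,0)·12! - C(3,1)·11! + C(3,2)·10! - C(3,3)·9!
= 479001600 - 119750400 + 10886400 - 362880
= 369774720

369774720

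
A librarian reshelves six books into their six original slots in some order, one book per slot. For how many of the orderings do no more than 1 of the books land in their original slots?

# with exactly i fixed is C(6,i)·!(6-i); sum over i=0..1:
  i=0: C(6,0)·!6 = 1·265 = 265
  i=1: C(6,1)·!5 = 6·44 = 264
Total = 529.

529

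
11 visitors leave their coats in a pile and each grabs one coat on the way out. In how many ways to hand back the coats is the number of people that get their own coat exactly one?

14684571

Pick the single fixed position: C(11,1) = 11 ways.
The other 10 form a derangement: !10 = 1334961.
Total: 11 × 1334961 = 14684571.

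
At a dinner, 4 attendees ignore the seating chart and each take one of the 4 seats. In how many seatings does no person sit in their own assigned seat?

By inclusion-exclusion, !4 = Σ (-1)^k · 4!/k! for k=0..4
= 4! - 4!/1! + 4!/2! - 4!/3! + 4!/4!
= 24 - 24 + 12 - 4 + 1
= 9

9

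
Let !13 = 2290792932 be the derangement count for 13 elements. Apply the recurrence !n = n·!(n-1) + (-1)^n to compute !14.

32071101049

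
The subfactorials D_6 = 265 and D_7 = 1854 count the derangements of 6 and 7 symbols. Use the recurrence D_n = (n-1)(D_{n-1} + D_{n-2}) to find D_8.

D_8 = (8-1)·(D_7 + D_6) = 7·(1854 + 265) = 7·2119 = 14833.

14833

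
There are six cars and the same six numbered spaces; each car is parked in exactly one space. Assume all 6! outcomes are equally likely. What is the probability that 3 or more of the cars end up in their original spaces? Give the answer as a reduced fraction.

7/90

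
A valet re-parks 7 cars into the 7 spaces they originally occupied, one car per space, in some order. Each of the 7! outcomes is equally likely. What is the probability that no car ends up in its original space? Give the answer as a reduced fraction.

103/280

Favorable outcomes: !7 = 1854.
Total outcomes: 7! = 5040.
Probability = 1854/5040 = 103/280.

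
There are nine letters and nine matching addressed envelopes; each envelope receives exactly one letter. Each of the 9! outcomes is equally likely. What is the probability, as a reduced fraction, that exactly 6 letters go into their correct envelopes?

Favorable outcomes: C(9,6)·!3 = 84·2 = 168.
Total outcomes: 9! = 362880.
Probability = 168/362880 = 1/2160.

1/2160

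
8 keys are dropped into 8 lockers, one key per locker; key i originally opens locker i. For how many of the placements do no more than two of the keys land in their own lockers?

Sum C(8,i)·!(8-i) for i = 0..2:
  i=0: C(8,0)·!8 = 1·14833 = 14833
  i=1: C(8,1)·!7 = 8·1854 = 14832
  i=2: C(8,2)·!6 = 28·265 = 7420
Total = 37085.

37085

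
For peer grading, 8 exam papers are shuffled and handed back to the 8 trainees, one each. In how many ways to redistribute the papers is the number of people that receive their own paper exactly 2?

7420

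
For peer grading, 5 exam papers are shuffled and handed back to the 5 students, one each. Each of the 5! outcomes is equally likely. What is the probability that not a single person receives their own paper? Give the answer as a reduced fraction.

Favorable outcomes: !5 = 44.
Total outcomes: 5! = 120.
Probability = 44/120 = 11/30.

11/30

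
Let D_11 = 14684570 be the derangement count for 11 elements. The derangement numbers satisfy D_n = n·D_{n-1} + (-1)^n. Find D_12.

176214841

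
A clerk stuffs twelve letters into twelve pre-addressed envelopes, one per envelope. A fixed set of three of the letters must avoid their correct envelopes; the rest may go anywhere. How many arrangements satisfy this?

369774720

Let A_j be the event that the j-th constrained one is fixed. By inclusion-exclusion over the 3 events:
Σ_{j=0}^{3} (-1)^j C(3,j)(12-j)!
= C(3,0)·12! - C(3,1)·11! + C(3,2)·10! - C(3,3)·9!
= 479001600 - 119750400 + 10886400 - 362880
= 369774720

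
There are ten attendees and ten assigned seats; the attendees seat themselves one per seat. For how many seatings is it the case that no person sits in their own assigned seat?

Recurrence: !10 = 9·(!9 + !8).
!10 = 9·(133496 + 14833) = 9·148329 = 1334961

1334961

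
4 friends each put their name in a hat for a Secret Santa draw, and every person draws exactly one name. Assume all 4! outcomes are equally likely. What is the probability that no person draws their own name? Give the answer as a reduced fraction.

3/8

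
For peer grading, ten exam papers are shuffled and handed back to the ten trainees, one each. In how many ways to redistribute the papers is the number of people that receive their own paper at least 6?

2176

# with exactly i fixed is C(10,i)·!(10-i); sum over i=6..10:
  i=6: C(10,6)·!4 = 210·9 = 1890
  i=7: C(10,7)·!3 = 120·2 = 240
  i=8: C(10,8)·!2 = 45·1 = 45
  i=9: C(10,9)·!1 = 10·0 = 0
  i=10: C(10,10)·!0 = 1·1 = 1
Total = 2176.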